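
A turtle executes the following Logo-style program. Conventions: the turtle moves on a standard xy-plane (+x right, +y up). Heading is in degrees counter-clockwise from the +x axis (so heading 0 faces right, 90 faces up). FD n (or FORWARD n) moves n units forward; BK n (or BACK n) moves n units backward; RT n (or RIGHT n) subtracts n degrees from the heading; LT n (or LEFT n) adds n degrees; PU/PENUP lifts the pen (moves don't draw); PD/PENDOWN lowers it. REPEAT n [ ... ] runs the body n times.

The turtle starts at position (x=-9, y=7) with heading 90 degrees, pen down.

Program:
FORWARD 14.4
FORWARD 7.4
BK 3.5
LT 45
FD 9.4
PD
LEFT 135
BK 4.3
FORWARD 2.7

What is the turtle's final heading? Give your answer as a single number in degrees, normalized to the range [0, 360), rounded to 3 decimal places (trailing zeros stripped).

Executing turtle program step by step:
Start: pos=(-9,7), heading=90, pen down
FD 14.4: (-9,7) -> (-9,21.4) [heading=90, draw]
FD 7.4: (-9,21.4) -> (-9,28.8) [heading=90, draw]
BK 3.5: (-9,28.8) -> (-9,25.3) [heading=90, draw]
LT 45: heading 90 -> 135
FD 9.4: (-9,25.3) -> (-15.647,31.947) [heading=135, draw]
PD: pen down
LT 135: heading 135 -> 270
BK 4.3: (-15.647,31.947) -> (-15.647,36.247) [heading=270, draw]
FD 2.7: (-15.647,36.247) -> (-15.647,33.547) [heading=270, draw]
Final: pos=(-15.647,33.547), heading=270, 6 segment(s) drawn

Answer: 270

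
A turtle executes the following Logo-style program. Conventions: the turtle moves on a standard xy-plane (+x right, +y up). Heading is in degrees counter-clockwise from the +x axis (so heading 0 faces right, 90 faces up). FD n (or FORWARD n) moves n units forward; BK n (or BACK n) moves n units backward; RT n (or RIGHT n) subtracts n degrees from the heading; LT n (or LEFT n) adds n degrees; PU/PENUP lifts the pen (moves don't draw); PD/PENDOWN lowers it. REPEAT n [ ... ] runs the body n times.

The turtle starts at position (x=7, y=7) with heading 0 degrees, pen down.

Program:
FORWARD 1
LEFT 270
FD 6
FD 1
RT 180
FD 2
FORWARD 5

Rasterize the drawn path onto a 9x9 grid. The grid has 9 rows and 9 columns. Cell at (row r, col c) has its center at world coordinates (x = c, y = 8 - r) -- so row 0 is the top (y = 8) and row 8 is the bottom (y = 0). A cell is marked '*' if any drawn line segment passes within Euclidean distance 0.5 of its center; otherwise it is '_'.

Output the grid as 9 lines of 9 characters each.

Segment 0: (7,7) -> (8,7)
Segment 1: (8,7) -> (8,1)
Segment 2: (8,1) -> (8,0)
Segment 3: (8,0) -> (8,2)
Segment 4: (8,2) -> (8,7)

Answer: _________
_______**
________*
________*
________*
________*
________*
________*
________*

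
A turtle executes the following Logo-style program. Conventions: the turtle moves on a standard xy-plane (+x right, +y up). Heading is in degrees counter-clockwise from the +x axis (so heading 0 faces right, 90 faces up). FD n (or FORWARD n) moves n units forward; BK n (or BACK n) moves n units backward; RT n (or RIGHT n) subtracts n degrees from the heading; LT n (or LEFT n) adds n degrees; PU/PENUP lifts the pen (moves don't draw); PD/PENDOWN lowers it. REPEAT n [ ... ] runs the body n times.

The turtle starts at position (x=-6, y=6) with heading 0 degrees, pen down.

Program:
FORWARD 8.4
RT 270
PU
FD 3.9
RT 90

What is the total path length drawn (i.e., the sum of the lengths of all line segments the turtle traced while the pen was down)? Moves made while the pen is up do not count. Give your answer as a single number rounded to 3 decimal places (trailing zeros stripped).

Answer: 8.4

Derivation:
Executing turtle program step by step:
Start: pos=(-6,6), heading=0, pen down
FD 8.4: (-6,6) -> (2.4,6) [heading=0, draw]
RT 270: heading 0 -> 90
PU: pen up
FD 3.9: (2.4,6) -> (2.4,9.9) [heading=90, move]
RT 90: heading 90 -> 0
Final: pos=(2.4,9.9), heading=0, 1 segment(s) drawn

Segment lengths:
  seg 1: (-6,6) -> (2.4,6), length = 8.4
Total = 8.4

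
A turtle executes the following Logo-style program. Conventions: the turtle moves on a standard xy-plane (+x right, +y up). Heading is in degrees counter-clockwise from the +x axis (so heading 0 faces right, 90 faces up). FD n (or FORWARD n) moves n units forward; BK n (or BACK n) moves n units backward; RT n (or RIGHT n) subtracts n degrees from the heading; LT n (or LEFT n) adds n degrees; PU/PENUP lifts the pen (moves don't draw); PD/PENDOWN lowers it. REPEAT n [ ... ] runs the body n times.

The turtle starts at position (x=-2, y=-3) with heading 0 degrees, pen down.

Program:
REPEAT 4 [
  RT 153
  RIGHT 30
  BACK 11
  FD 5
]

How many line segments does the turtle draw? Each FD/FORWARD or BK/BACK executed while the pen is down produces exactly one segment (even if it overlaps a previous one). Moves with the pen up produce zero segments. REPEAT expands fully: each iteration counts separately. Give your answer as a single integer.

Answer: 8

Derivation:
Executing turtle program step by step:
Start: pos=(-2,-3), heading=0, pen down
REPEAT 4 [
  -- iteration 1/4 --
  RT 153: heading 0 -> 207
  RT 30: heading 207 -> 177
  BK 11: (-2,-3) -> (8.985,-3.576) [heading=177, draw]
  FD 5: (8.985,-3.576) -> (3.992,-3.314) [heading=177, draw]
  -- iteration 2/4 --
  RT 153: heading 177 -> 24
  RT 30: heading 24 -> 354
  BK 11: (3.992,-3.314) -> (-6.948,-2.164) [heading=354, draw]
  FD 5: (-6.948,-2.164) -> (-1.975,-2.687) [heading=354, draw]
  -- iteration 3/4 --
  RT 153: heading 354 -> 201
  RT 30: heading 201 -> 171
  BK 11: (-1.975,-2.687) -> (8.889,-4.408) [heading=171, draw]
  FD 5: (8.889,-4.408) -> (3.951,-3.625) [heading=171, draw]
  -- iteration 4/4 --
  RT 153: heading 171 -> 18
  RT 30: heading 18 -> 348
  BK 11: (3.951,-3.625) -> (-6.809,-1.338) [heading=348, draw]
  FD 5: (-6.809,-1.338) -> (-1.918,-2.378) [heading=348, draw]
]
Final: pos=(-1.918,-2.378), heading=348, 8 segment(s) drawn
Segments drawn: 8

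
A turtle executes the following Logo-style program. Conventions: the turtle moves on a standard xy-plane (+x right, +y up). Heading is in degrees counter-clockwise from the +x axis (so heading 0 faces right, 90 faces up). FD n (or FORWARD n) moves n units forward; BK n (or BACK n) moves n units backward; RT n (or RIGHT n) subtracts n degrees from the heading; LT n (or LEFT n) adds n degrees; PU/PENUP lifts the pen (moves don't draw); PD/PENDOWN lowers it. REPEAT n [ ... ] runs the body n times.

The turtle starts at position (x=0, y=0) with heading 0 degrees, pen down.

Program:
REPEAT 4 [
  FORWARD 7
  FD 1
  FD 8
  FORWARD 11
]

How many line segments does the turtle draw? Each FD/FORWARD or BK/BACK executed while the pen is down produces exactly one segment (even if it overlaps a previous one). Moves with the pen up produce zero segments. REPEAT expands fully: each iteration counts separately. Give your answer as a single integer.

Executing turtle program step by step:
Start: pos=(0,0), heading=0, pen down
REPEAT 4 [
  -- iteration 1/4 --
  FD 7: (0,0) -> (7,0) [heading=0, draw]
  FD 1: (7,0) -> (8,0) [heading=0, draw]
  FD 8: (8,0) -> (16,0) [heading=0, draw]
  FD 11: (16,0) -> (27,0) [heading=0, draw]
  -- iteration 2/4 --
  FD 7: (27,0) -> (34,0) [heading=0, draw]
  FD 1: (34,0) -> (35,0) [heading=0, draw]
  FD 8: (35,0) -> (43,0) [heading=0, draw]
  FD 11: (43,0) -> (54,0) [heading=0, draw]
  -- iteration 3/4 --
  FD 7: (54,0) -> (61,0) [heading=0, draw]
  FD 1: (61,0) -> (62,0) [heading=0, draw]
  FD 8: (62,0) -> (70,0) [heading=0, draw]
  FD 11: (70,0) -> (81,0) [heading=0, draw]
  -- iteration 4/4 --
  FD 7: (81,0) -> (88,0) [heading=0, draw]
  FD 1: (88,0) -> (89,0) [heading=0, draw]
  FD 8: (89,0) -> (97,0) [heading=0, draw]
  FD 11: (97,0) -> (108,0) [heading=0, draw]
]
Final: pos=(108,0), heading=0, 16 segment(s) drawn
Segments drawn: 16

Answer: 16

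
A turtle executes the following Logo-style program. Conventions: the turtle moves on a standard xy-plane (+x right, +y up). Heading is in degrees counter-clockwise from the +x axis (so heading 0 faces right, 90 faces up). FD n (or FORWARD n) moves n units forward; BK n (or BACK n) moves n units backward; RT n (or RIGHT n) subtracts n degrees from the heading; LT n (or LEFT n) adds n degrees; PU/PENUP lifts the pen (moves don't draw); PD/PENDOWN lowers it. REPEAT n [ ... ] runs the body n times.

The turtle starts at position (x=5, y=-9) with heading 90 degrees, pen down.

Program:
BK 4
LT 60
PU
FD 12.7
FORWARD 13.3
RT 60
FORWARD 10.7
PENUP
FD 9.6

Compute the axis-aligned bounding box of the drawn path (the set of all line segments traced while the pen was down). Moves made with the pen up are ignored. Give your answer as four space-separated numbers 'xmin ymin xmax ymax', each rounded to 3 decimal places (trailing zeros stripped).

Executing turtle program step by step:
Start: pos=(5,-9), heading=90, pen down
BK 4: (5,-9) -> (5,-13) [heading=90, draw]
LT 60: heading 90 -> 150
PU: pen up
FD 12.7: (5,-13) -> (-5.999,-6.65) [heading=150, move]
FD 13.3: (-5.999,-6.65) -> (-17.517,0) [heading=150, move]
RT 60: heading 150 -> 90
FD 10.7: (-17.517,0) -> (-17.517,10.7) [heading=90, move]
PU: pen up
FD 9.6: (-17.517,10.7) -> (-17.517,20.3) [heading=90, move]
Final: pos=(-17.517,20.3), heading=90, 1 segment(s) drawn

Segment endpoints: x in {5}, y in {-13, -9}
xmin=5, ymin=-13, xmax=5, ymax=-9

Answer: 5 -13 5 -9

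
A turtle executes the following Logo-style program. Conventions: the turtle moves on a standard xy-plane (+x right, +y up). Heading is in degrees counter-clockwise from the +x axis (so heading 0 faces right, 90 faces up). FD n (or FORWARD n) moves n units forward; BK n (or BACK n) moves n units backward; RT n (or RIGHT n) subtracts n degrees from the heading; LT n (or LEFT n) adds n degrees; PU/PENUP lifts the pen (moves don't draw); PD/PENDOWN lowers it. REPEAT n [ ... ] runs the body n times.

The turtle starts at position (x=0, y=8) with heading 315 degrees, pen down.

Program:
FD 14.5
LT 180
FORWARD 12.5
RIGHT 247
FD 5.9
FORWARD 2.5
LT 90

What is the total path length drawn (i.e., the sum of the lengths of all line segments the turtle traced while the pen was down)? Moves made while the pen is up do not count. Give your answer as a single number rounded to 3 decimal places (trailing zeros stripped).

Answer: 35.4

Derivation:
Executing turtle program step by step:
Start: pos=(0,8), heading=315, pen down
FD 14.5: (0,8) -> (10.253,-2.253) [heading=315, draw]
LT 180: heading 315 -> 135
FD 12.5: (10.253,-2.253) -> (1.414,6.586) [heading=135, draw]
RT 247: heading 135 -> 248
FD 5.9: (1.414,6.586) -> (-0.796,1.115) [heading=248, draw]
FD 2.5: (-0.796,1.115) -> (-1.732,-1.203) [heading=248, draw]
LT 90: heading 248 -> 338
Final: pos=(-1.732,-1.203), heading=338, 4 segment(s) drawn

Segment lengths:
  seg 1: (0,8) -> (10.253,-2.253), length = 14.5
  seg 2: (10.253,-2.253) -> (1.414,6.586), length = 12.5
  seg 3: (1.414,6.586) -> (-0.796,1.115), length = 5.9
  seg 4: (-0.796,1.115) -> (-1.732,-1.203), length = 2.5
Total = 35.4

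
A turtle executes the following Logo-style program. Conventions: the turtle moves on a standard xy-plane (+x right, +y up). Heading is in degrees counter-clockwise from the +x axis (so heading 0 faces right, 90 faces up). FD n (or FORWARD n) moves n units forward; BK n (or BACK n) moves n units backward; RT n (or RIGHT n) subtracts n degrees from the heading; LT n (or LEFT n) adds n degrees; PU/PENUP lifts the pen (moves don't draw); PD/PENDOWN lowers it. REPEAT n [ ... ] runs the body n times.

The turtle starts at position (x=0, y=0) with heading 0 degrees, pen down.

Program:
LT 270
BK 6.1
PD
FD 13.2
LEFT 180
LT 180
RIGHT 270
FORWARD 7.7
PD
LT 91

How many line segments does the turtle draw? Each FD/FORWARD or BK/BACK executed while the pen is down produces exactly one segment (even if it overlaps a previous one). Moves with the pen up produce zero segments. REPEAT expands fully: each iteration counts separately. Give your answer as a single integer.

Executing turtle program step by step:
Start: pos=(0,0), heading=0, pen down
LT 270: heading 0 -> 270
BK 6.1: (0,0) -> (0,6.1) [heading=270, draw]
PD: pen down
FD 13.2: (0,6.1) -> (0,-7.1) [heading=270, draw]
LT 180: heading 270 -> 90
LT 180: heading 90 -> 270
RT 270: heading 270 -> 0
FD 7.7: (0,-7.1) -> (7.7,-7.1) [heading=0, draw]
PD: pen down
LT 91: heading 0 -> 91
Final: pos=(7.7,-7.1), heading=91, 3 segment(s) drawn
Segments drawn: 3

Answer: 3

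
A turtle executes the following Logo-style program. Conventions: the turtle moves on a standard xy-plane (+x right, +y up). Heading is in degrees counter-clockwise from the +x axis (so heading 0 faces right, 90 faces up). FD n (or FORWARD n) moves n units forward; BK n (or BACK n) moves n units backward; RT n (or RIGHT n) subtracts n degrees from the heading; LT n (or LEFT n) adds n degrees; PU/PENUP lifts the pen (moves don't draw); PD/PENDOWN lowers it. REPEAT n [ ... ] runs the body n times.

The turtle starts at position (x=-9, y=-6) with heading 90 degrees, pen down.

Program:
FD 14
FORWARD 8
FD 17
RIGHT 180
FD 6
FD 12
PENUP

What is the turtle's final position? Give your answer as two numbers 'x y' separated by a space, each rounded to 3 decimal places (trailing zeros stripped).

Answer: -9 15

Derivation:
Executing turtle program step by step:
Start: pos=(-9,-6), heading=90, pen down
FD 14: (-9,-6) -> (-9,8) [heading=90, draw]
FD 8: (-9,8) -> (-9,16) [heading=90, draw]
FD 17: (-9,16) -> (-9,33) [heading=90, draw]
RT 180: heading 90 -> 270
FD 6: (-9,33) -> (-9,27) [heading=270, draw]
FD 12: (-9,27) -> (-9,15) [heading=270, draw]
PU: pen up
Final: pos=(-9,15), heading=270, 5 segment(s) drawn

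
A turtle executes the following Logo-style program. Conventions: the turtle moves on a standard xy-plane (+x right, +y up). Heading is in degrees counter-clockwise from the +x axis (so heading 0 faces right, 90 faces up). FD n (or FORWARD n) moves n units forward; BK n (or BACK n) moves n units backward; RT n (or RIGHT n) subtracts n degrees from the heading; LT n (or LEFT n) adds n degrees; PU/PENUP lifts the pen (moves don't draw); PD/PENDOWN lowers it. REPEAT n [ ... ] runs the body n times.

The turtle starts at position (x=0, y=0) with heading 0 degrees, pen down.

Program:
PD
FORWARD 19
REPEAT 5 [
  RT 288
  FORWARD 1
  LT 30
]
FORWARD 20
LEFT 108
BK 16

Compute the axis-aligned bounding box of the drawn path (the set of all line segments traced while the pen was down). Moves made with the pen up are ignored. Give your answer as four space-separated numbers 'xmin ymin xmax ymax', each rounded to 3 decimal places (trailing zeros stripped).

Answer: 0 0 19.37 26.886

Derivation:
Executing turtle program step by step:
Start: pos=(0,0), heading=0, pen down
PD: pen down
FD 19: (0,0) -> (19,0) [heading=0, draw]
REPEAT 5 [
  -- iteration 1/5 --
  RT 288: heading 0 -> 72
  FD 1: (19,0) -> (19.309,0.951) [heading=72, draw]
  LT 30: heading 72 -> 102
  -- iteration 2/5 --
  RT 288: heading 102 -> 174
  FD 1: (19.309,0.951) -> (18.314,1.056) [heading=174, draw]
  LT 30: heading 174 -> 204
  -- iteration 3/5 --
  RT 288: heading 204 -> 276
  FD 1: (18.314,1.056) -> (18.419,0.061) [heading=276, draw]
  LT 30: heading 276 -> 306
  -- iteration 4/5 --
  RT 288: heading 306 -> 18
  FD 1: (18.419,0.061) -> (19.37,0.37) [heading=18, draw]
  LT 30: heading 18 -> 48
  -- iteration 5/5 --
  RT 288: heading 48 -> 120
  FD 1: (19.37,0.37) -> (18.87,1.236) [heading=120, draw]
  LT 30: heading 120 -> 150
]
FD 20: (18.87,1.236) -> (1.55,11.236) [heading=150, draw]
LT 108: heading 150 -> 258
BK 16: (1.55,11.236) -> (4.876,26.886) [heading=258, draw]
Final: pos=(4.876,26.886), heading=258, 8 segment(s) drawn

Segment endpoints: x in {0, 1.55, 4.876, 18.314, 18.419, 18.87, 19, 19.309, 19.37}, y in {0, 0.061, 0.37, 0.951, 1.056, 1.236, 11.236, 26.886}
xmin=0, ymin=0, xmax=19.37, ymax=26.886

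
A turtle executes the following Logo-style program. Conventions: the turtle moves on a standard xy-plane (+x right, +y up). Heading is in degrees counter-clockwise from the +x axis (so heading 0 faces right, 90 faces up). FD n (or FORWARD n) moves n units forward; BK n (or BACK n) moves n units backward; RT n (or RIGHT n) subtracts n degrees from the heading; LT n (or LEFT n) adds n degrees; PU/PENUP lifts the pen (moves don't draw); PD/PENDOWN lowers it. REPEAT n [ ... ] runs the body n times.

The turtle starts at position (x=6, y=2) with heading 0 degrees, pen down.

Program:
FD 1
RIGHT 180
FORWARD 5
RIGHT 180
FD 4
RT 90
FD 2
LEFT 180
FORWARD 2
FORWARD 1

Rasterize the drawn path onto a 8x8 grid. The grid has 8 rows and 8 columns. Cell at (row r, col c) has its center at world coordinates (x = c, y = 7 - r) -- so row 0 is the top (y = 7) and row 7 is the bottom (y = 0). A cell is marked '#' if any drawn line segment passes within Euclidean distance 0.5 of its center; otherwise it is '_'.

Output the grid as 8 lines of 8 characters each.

Answer: ________
________
________
________
______#_
__######
______#_
______#_

Derivation:
Segment 0: (6,2) -> (7,2)
Segment 1: (7,2) -> (2,2)
Segment 2: (2,2) -> (6,2)
Segment 3: (6,2) -> (6,0)
Segment 4: (6,0) -> (6,2)
Segment 5: (6,2) -> (6,3)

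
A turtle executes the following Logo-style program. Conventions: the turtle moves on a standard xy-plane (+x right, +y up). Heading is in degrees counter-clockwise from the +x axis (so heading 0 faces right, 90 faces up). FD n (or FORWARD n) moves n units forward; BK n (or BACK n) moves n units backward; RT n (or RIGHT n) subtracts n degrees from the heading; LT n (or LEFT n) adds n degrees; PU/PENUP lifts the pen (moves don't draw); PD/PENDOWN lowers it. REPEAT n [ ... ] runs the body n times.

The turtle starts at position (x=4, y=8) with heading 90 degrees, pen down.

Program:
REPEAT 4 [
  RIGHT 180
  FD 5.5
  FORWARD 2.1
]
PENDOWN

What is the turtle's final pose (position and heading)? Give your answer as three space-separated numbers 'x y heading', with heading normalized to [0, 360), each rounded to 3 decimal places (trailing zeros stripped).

Answer: 4 8 90

Derivation:
Executing turtle program step by step:
Start: pos=(4,8), heading=90, pen down
REPEAT 4 [
  -- iteration 1/4 --
  RT 180: heading 90 -> 270
  FD 5.5: (4,8) -> (4,2.5) [heading=270, draw]
  FD 2.1: (4,2.5) -> (4,0.4) [heading=270, draw]
  -- iteration 2/4 --
  RT 180: heading 270 -> 90
  FD 5.5: (4,0.4) -> (4,5.9) [heading=90, draw]
  FD 2.1: (4,5.9) -> (4,8) [heading=90, draw]
  -- iteration 3/4 --
  RT 180: heading 90 -> 270
  FD 5.5: (4,8) -> (4,2.5) [heading=270, draw]
  FD 2.1: (4,2.5) -> (4,0.4) [heading=270, draw]
  -- iteration 4/4 --
  RT 180: heading 270 -> 90
  FD 5.5: (4,0.4) -> (4,5.9) [heading=90, draw]
  FD 2.1: (4,5.9) -> (4,8) [heading=90, draw]
]
PD: pen down
Final: pos=(4,8), heading=90, 8 segment(s) drawn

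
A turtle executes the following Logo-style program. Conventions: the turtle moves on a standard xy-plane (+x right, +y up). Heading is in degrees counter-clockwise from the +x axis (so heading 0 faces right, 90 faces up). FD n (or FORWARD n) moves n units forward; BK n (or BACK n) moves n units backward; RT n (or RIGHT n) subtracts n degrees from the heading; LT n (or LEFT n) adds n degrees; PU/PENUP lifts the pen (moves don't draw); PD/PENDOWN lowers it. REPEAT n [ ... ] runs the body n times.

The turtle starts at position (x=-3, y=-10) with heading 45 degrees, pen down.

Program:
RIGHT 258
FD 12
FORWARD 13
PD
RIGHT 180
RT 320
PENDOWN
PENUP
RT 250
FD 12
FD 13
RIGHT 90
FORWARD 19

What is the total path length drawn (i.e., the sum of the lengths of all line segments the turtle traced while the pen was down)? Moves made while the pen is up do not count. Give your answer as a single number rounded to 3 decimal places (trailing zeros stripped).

Answer: 25

Derivation:
Executing turtle program step by step:
Start: pos=(-3,-10), heading=45, pen down
RT 258: heading 45 -> 147
FD 12: (-3,-10) -> (-13.064,-3.464) [heading=147, draw]
FD 13: (-13.064,-3.464) -> (-23.967,3.616) [heading=147, draw]
PD: pen down
RT 180: heading 147 -> 327
RT 320: heading 327 -> 7
PD: pen down
PU: pen up
RT 250: heading 7 -> 117
FD 12: (-23.967,3.616) -> (-29.415,14.308) [heading=117, move]
FD 13: (-29.415,14.308) -> (-35.317,25.891) [heading=117, move]
RT 90: heading 117 -> 27
FD 19: (-35.317,25.891) -> (-18.387,34.517) [heading=27, move]
Final: pos=(-18.387,34.517), heading=27, 2 segment(s) drawn

Segment lengths:
  seg 1: (-3,-10) -> (-13.064,-3.464), length = 12
  seg 2: (-13.064,-3.464) -> (-23.967,3.616), length = 13
Total = 25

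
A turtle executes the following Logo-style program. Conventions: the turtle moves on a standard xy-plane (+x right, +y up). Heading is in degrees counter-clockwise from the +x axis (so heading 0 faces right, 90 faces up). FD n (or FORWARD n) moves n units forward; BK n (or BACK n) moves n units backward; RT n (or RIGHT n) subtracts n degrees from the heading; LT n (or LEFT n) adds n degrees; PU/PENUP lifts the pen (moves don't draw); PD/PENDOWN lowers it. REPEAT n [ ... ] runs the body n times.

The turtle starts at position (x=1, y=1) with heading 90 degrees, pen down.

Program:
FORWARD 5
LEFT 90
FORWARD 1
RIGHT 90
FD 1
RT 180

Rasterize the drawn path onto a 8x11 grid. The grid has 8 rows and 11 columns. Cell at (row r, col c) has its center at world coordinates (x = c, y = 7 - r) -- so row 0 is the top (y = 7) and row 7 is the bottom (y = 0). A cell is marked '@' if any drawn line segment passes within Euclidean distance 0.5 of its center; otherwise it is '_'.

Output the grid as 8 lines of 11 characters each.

Segment 0: (1,1) -> (1,6)
Segment 1: (1,6) -> (0,6)
Segment 2: (0,6) -> (0,7)

Answer: @__________
@@_________
_@_________
_@_________
_@_________
_@_________
_@_________
___________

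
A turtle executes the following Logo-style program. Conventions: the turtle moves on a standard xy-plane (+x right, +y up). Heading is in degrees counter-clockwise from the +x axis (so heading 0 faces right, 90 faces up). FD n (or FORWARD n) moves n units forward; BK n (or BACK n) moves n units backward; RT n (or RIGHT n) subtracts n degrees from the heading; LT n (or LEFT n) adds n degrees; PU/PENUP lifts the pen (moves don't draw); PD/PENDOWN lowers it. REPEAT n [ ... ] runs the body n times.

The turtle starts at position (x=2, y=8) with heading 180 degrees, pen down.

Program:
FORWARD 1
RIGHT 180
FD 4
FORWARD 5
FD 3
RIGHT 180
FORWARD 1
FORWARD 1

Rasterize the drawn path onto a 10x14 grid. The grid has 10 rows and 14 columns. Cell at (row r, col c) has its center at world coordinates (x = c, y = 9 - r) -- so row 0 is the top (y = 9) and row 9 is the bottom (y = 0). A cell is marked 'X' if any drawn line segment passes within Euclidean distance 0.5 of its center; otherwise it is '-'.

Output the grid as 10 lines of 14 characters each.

Answer: --------------
-XXXXXXXXXXXXX
--------------
--------------
--------------
--------------
--------------
--------------
--------------
--------------

Derivation:
Segment 0: (2,8) -> (1,8)
Segment 1: (1,8) -> (5,8)
Segment 2: (5,8) -> (10,8)
Segment 3: (10,8) -> (13,8)
Segment 4: (13,8) -> (12,8)
Segment 5: (12,8) -> (11,8)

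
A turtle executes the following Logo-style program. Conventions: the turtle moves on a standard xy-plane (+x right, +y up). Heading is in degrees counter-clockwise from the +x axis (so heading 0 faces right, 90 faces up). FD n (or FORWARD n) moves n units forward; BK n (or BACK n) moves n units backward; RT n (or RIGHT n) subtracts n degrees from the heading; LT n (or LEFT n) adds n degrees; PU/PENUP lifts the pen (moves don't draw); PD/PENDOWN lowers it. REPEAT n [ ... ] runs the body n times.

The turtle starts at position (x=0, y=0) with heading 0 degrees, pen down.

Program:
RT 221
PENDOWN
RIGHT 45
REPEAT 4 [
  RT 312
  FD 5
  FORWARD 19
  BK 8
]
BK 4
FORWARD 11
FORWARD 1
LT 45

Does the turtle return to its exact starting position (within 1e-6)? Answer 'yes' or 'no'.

Answer: no

Derivation:
Executing turtle program step by step:
Start: pos=(0,0), heading=0, pen down
RT 221: heading 0 -> 139
PD: pen down
RT 45: heading 139 -> 94
REPEAT 4 [
  -- iteration 1/4 --
  RT 312: heading 94 -> 142
  FD 5: (0,0) -> (-3.94,3.078) [heading=142, draw]
  FD 19: (-3.94,3.078) -> (-18.912,14.776) [heading=142, draw]
  BK 8: (-18.912,14.776) -> (-12.608,9.851) [heading=142, draw]
  -- iteration 2/4 --
  RT 312: heading 142 -> 190
  FD 5: (-12.608,9.851) -> (-17.532,8.982) [heading=190, draw]
  FD 19: (-17.532,8.982) -> (-36.244,5.683) [heading=190, draw]
  BK 8: (-36.244,5.683) -> (-28.365,7.072) [heading=190, draw]
  -- iteration 3/4 --
  RT 312: heading 190 -> 238
  FD 5: (-28.365,7.072) -> (-31.015,2.832) [heading=238, draw]
  FD 19: (-31.015,2.832) -> (-41.083,-13.281) [heading=238, draw]
  BK 8: (-41.083,-13.281) -> (-36.844,-6.497) [heading=238, draw]
  -- iteration 4/4 --
  RT 312: heading 238 -> 286
  FD 5: (-36.844,-6.497) -> (-35.466,-11.303) [heading=286, draw]
  FD 19: (-35.466,-11.303) -> (-30.229,-29.567) [heading=286, draw]
  BK 8: (-30.229,-29.567) -> (-32.434,-21.877) [heading=286, draw]
]
BK 4: (-32.434,-21.877) -> (-33.536,-18.032) [heading=286, draw]
FD 11: (-33.536,-18.032) -> (-30.504,-28.606) [heading=286, draw]
FD 1: (-30.504,-28.606) -> (-30.229,-29.567) [heading=286, draw]
LT 45: heading 286 -> 331
Final: pos=(-30.229,-29.567), heading=331, 15 segment(s) drawn

Start position: (0, 0)
Final position: (-30.229, -29.567)
Distance = 42.284; >= 1e-6 -> NOT closed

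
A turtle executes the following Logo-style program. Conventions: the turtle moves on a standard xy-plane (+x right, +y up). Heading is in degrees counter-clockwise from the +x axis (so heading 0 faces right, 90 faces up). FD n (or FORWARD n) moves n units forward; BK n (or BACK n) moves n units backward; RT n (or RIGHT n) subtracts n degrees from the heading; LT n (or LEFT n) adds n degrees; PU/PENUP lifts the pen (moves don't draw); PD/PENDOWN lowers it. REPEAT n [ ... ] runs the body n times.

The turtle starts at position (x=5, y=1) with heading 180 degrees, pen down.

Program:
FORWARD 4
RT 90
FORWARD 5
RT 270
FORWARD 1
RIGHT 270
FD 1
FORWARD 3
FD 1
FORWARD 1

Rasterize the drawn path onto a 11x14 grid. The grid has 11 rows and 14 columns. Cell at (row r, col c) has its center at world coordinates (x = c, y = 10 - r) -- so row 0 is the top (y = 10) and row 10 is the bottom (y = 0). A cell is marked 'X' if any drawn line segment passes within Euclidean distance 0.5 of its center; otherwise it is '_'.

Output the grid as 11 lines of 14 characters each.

Segment 0: (5,1) -> (1,1)
Segment 1: (1,1) -> (1,6)
Segment 2: (1,6) -> (0,6)
Segment 3: (0,6) -> (0,5)
Segment 4: (0,5) -> (0,2)
Segment 5: (0,2) -> (0,1)
Segment 6: (0,1) -> (0,0)

Answer: ______________
______________
______________
______________
XX____________
XX____________
XX____________
XX____________
XX____________
XXXXXX________
X_____________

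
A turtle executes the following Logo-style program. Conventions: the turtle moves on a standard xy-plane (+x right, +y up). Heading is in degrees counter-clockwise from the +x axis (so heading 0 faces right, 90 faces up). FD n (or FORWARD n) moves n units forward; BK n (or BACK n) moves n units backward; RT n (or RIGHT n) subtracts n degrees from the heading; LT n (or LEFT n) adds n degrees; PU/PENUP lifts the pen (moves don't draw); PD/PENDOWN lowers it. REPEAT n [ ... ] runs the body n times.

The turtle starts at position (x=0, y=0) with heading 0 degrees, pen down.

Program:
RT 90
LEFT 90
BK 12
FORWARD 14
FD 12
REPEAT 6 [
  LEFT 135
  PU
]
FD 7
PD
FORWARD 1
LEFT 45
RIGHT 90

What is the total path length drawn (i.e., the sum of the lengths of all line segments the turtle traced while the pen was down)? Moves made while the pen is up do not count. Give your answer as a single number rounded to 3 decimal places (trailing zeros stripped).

Executing turtle program step by step:
Start: pos=(0,0), heading=0, pen down
RT 90: heading 0 -> 270
LT 90: heading 270 -> 0
BK 12: (0,0) -> (-12,0) [heading=0, draw]
FD 14: (-12,0) -> (2,0) [heading=0, draw]
FD 12: (2,0) -> (14,0) [heading=0, draw]
REPEAT 6 [
  -- iteration 1/6 --
  LT 135: heading 0 -> 135
  PU: pen up
  -- iteration 2/6 --
  LT 135: heading 135 -> 270
  PU: pen up
  -- iteration 3/6 --
  LT 135: heading 270 -> 45
  PU: pen up
  -- iteration 4/6 --
  LT 135: heading 45 -> 180
  PU: pen up
  -- iteration 5/6 --
  LT 135: heading 180 -> 315
  PU: pen up
  -- iteration 6/6 --
  LT 135: heading 315 -> 90
  PU: pen up
]
FD 7: (14,0) -> (14,7) [heading=90, move]
PD: pen down
FD 1: (14,7) -> (14,8) [heading=90, draw]
LT 45: heading 90 -> 135
RT 90: heading 135 -> 45
Final: pos=(14,8), heading=45, 4 segment(s) drawn

Segment lengths:
  seg 1: (0,0) -> (-12,0), length = 12
  seg 2: (-12,0) -> (2,0), length = 14
  seg 3: (2,0) -> (14,0), length = 12
  seg 4: (14,7) -> (14,8), length = 1
Total = 39

Answer: 39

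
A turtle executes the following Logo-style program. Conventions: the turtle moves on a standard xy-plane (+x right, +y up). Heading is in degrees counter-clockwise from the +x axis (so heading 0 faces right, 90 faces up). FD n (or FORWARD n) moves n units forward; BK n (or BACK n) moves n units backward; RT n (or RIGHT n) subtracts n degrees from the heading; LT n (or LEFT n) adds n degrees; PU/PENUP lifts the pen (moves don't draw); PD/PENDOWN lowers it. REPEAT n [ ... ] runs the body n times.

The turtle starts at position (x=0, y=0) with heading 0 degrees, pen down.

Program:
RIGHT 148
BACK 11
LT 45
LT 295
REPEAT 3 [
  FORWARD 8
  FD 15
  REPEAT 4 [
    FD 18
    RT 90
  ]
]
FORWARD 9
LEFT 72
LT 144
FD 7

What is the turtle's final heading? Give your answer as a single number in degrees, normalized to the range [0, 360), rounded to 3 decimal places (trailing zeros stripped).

Answer: 48

Derivation:
Executing turtle program step by step:
Start: pos=(0,0), heading=0, pen down
RT 148: heading 0 -> 212
BK 11: (0,0) -> (9.329,5.829) [heading=212, draw]
LT 45: heading 212 -> 257
LT 295: heading 257 -> 192
REPEAT 3 [
  -- iteration 1/3 --
  FD 8: (9.329,5.829) -> (1.503,4.166) [heading=192, draw]
  FD 15: (1.503,4.166) -> (-13.169,1.047) [heading=192, draw]
  REPEAT 4 [
    -- iteration 1/4 --
    FD 18: (-13.169,1.047) -> (-30.776,-2.695) [heading=192, draw]
    RT 90: heading 192 -> 102
    -- iteration 2/4 --
    FD 18: (-30.776,-2.695) -> (-34.518,14.911) [heading=102, draw]
    RT 90: heading 102 -> 12
    -- iteration 3/4 --
    FD 18: (-34.518,14.911) -> (-16.911,18.654) [heading=12, draw]
    RT 90: heading 12 -> 282
    -- iteration 4/4 --
    FD 18: (-16.911,18.654) -> (-13.169,1.047) [heading=282, draw]
    RT 90: heading 282 -> 192
  ]
  -- iteration 2/3 --
  FD 8: (-13.169,1.047) -> (-20.994,-0.616) [heading=192, draw]
  FD 15: (-20.994,-0.616) -> (-35.666,-3.735) [heading=192, draw]
  REPEAT 4 [
    -- iteration 1/4 --
    FD 18: (-35.666,-3.735) -> (-53.273,-7.477) [heading=192, draw]
    RT 90: heading 192 -> 102
    -- iteration 2/4 --
    FD 18: (-53.273,-7.477) -> (-57.015,10.129) [heading=102, draw]
    RT 90: heading 102 -> 12
    -- iteration 3/4 --
    FD 18: (-57.015,10.129) -> (-39.409,13.872) [heading=12, draw]
    RT 90: heading 12 -> 282
    -- iteration 4/4 --
    FD 18: (-39.409,13.872) -> (-35.666,-3.735) [heading=282, draw]
    RT 90: heading 282 -> 192
  ]
  -- iteration 3/3 --
  FD 8: (-35.666,-3.735) -> (-43.491,-5.398) [heading=192, draw]
  FD 15: (-43.491,-5.398) -> (-58.164,-8.517) [heading=192, draw]
  REPEAT 4 [
    -- iteration 1/4 --
    FD 18: (-58.164,-8.517) -> (-75.77,-12.259) [heading=192, draw]
    RT 90: heading 192 -> 102
    -- iteration 2/4 --
    FD 18: (-75.77,-12.259) -> (-79.513,5.347) [heading=102, draw]
    RT 90: heading 102 -> 12
    -- iteration 3/4 --
    FD 18: (-79.513,5.347) -> (-61.906,9.09) [heading=12, draw]
    RT 90: heading 12 -> 282
    -- iteration 4/4 --
    FD 18: (-61.906,9.09) -> (-58.164,-8.517) [heading=282, draw]
    RT 90: heading 282 -> 192
  ]
]
FD 9: (-58.164,-8.517) -> (-66.967,-10.388) [heading=192, draw]
LT 72: heading 192 -> 264
LT 144: heading 264 -> 48
FD 7: (-66.967,-10.388) -> (-62.283,-5.186) [heading=48, draw]
Final: pos=(-62.283,-5.186), heading=48, 21 segment(s) drawn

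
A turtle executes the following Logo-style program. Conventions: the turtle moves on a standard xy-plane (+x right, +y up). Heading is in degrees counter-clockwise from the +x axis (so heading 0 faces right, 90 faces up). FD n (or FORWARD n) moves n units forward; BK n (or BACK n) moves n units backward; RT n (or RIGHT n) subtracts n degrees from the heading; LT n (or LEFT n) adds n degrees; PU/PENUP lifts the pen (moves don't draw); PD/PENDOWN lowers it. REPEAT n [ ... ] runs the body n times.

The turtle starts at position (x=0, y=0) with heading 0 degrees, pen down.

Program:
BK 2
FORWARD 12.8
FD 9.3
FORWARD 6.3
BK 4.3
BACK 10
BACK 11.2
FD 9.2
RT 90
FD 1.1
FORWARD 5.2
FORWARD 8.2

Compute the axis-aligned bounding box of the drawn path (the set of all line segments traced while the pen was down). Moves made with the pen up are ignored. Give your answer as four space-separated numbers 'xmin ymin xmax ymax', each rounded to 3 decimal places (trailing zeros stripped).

Answer: -2 -14.5 26.4 0

Derivation:
Executing turtle program step by step:
Start: pos=(0,0), heading=0, pen down
BK 2: (0,0) -> (-2,0) [heading=0, draw]
FD 12.8: (-2,0) -> (10.8,0) [heading=0, draw]
FD 9.3: (10.8,0) -> (20.1,0) [heading=0, draw]
FD 6.3: (20.1,0) -> (26.4,0) [heading=0, draw]
BK 4.3: (26.4,0) -> (22.1,0) [heading=0, draw]
BK 10: (22.1,0) -> (12.1,0) [heading=0, draw]
BK 11.2: (12.1,0) -> (0.9,0) [heading=0, draw]
FD 9.2: (0.9,0) -> (10.1,0) [heading=0, draw]
RT 90: heading 0 -> 270
FD 1.1: (10.1,0) -> (10.1,-1.1) [heading=270, draw]
FD 5.2: (10.1,-1.1) -> (10.1,-6.3) [heading=270, draw]
FD 8.2: (10.1,-6.3) -> (10.1,-14.5) [heading=270, draw]
Final: pos=(10.1,-14.5), heading=270, 11 segment(s) drawn

Segment endpoints: x in {-2, 0, 0.9, 10.1, 10.8, 12.1, 20.1, 22.1, 26.4}, y in {-14.5, -6.3, -1.1, 0}
xmin=-2, ymin=-14.5, xmax=26.4, ymax=0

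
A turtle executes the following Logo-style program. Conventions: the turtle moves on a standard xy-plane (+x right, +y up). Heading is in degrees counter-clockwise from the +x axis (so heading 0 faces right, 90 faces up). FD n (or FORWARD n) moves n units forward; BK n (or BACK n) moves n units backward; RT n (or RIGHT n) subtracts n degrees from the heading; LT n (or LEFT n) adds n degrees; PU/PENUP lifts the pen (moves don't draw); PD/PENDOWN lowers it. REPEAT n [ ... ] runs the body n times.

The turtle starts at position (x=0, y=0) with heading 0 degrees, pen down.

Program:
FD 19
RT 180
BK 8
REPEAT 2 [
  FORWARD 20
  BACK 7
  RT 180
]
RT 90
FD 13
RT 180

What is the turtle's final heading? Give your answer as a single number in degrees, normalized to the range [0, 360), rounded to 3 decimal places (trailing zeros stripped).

Executing turtle program step by step:
Start: pos=(0,0), heading=0, pen down
FD 19: (0,0) -> (19,0) [heading=0, draw]
RT 180: heading 0 -> 180
BK 8: (19,0) -> (27,0) [heading=180, draw]
REPEAT 2 [
  -- iteration 1/2 --
  FD 20: (27,0) -> (7,0) [heading=180, draw]
  BK 7: (7,0) -> (14,0) [heading=180, draw]
  RT 180: heading 180 -> 0
  -- iteration 2/2 --
  FD 20: (14,0) -> (34,0) [heading=0, draw]
  BK 7: (34,0) -> (27,0) [heading=0, draw]
  RT 180: heading 0 -> 180
]
RT 90: heading 180 -> 90
FD 13: (27,0) -> (27,13) [heading=90, draw]
RT 180: heading 90 -> 270
Final: pos=(27,13), heading=270, 7 segment(s) drawn

Answer: 270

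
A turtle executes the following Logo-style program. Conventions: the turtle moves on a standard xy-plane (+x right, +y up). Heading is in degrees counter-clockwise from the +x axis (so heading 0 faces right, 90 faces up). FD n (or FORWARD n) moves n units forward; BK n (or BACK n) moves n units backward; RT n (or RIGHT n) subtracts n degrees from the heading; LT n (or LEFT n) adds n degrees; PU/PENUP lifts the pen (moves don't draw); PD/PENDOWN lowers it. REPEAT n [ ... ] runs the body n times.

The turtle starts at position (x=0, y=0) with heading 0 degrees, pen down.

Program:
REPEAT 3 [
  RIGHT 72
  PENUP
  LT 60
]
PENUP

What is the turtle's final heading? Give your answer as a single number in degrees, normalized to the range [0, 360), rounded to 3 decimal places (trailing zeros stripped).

Answer: 324

Derivation:
Executing turtle program step by step:
Start: pos=(0,0), heading=0, pen down
REPEAT 3 [
  -- iteration 1/3 --
  RT 72: heading 0 -> 288
  PU: pen up
  LT 60: heading 288 -> 348
  -- iteration 2/3 --
  RT 72: heading 348 -> 276
  PU: pen up
  LT 60: heading 276 -> 336
  -- iteration 3/3 --
  RT 72: heading 336 -> 264
  PU: pen up
  LT 60: heading 264 -> 324
]
PU: pen up
Final: pos=(0,0), heading=324, 0 segment(s) drawn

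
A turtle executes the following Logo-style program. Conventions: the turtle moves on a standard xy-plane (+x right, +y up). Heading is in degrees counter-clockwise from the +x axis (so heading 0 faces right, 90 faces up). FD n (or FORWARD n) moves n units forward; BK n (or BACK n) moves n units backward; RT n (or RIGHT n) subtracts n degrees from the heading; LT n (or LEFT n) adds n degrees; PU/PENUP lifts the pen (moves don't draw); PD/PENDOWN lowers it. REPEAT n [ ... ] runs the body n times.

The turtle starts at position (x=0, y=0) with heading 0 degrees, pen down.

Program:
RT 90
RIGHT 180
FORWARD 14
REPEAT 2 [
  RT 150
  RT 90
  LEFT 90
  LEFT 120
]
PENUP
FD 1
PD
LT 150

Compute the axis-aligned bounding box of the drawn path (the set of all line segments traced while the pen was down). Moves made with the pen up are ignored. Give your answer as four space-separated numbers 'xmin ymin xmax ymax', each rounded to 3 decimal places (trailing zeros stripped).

Answer: 0 0 0 14

Derivation:
Executing turtle program step by step:
Start: pos=(0,0), heading=0, pen down
RT 90: heading 0 -> 270
RT 180: heading 270 -> 90
FD 14: (0,0) -> (0,14) [heading=90, draw]
REPEAT 2 [
  -- iteration 1/2 --
  RT 150: heading 90 -> 300
  RT 90: heading 300 -> 210
  LT 90: heading 210 -> 300
  LT 120: heading 300 -> 60
  -- iteration 2/2 --
  RT 150: heading 60 -> 270
  RT 90: heading 270 -> 180
  LT 90: heading 180 -> 270
  LT 120: heading 270 -> 30
]
PU: pen up
FD 1: (0,14) -> (0.866,14.5) [heading=30, move]
PD: pen down
LT 150: heading 30 -> 180
Final: pos=(0.866,14.5), heading=180, 1 segment(s) drawn

Segment endpoints: x in {0, 0}, y in {0, 14}
xmin=0, ymin=0, xmax=0, ymax=14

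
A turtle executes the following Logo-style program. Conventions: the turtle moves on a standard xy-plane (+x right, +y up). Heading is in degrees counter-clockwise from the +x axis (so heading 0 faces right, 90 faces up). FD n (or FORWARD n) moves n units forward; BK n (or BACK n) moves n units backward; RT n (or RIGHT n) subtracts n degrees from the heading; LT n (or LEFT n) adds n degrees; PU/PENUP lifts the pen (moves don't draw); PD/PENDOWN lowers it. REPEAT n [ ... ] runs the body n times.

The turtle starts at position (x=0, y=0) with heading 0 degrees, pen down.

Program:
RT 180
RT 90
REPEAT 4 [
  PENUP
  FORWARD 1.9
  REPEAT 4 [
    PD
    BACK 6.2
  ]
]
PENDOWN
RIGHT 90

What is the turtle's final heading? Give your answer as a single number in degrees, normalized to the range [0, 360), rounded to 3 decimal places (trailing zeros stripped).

Executing turtle program step by step:
Start: pos=(0,0), heading=0, pen down
RT 180: heading 0 -> 180
RT 90: heading 180 -> 90
REPEAT 4 [
  -- iteration 1/4 --
  PU: pen up
  FD 1.9: (0,0) -> (0,1.9) [heading=90, move]
  REPEAT 4 [
    -- iteration 1/4 --
    PD: pen down
    BK 6.2: (0,1.9) -> (0,-4.3) [heading=90, draw]
    -- iteration 2/4 --
    PD: pen down
    BK 6.2: (0,-4.3) -> (0,-10.5) [heading=90, draw]
    -- iteration 3/4 --
    PD: pen down
    BK 6.2: (0,-10.5) -> (0,-16.7) [heading=90, draw]
    -- iteration 4/4 --
    PD: pen down
    BK 6.2: (0,-16.7) -> (0,-22.9) [heading=90, draw]
  ]
  -- iteration 2/4 --
  PU: pen up
  FD 1.9: (0,-22.9) -> (0,-21) [heading=90, move]
  REPEAT 4 [
    -- iteration 1/4 --
    PD: pen down
    BK 6.2: (0,-21) -> (0,-27.2) [heading=90, draw]
    -- iteration 2/4 --
    PD: pen down
    BK 6.2: (0,-27.2) -> (0,-33.4) [heading=90, draw]
    -- iteration 3/4 --
    PD: pen down
    BK 6.2: (0,-33.4) -> (0,-39.6) [heading=90, draw]
    -- iteration 4/4 --
    PD: pen down
    BK 6.2: (0,-39.6) -> (0,-45.8) [heading=90, draw]
  ]
  -- iteration 3/4 --
  PU: pen up
  FD 1.9: (0,-45.8) -> (0,-43.9) [heading=90, move]
  REPEAT 4 [
    -- iteration 1/4 --
    PD: pen down
    BK 6.2: (0,-43.9) -> (0,-50.1) [heading=90, draw]
    -- iteration 2/4 --
    PD: pen down
    BK 6.2: (0,-50.1) -> (0,-56.3) [heading=90, draw]
    -- iteration 3/4 --
    PD: pen down
    BK 6.2: (0,-56.3) -> (0,-62.5) [heading=90, draw]
    -- iteration 4/4 --
    PD: pen down
    BK 6.2: (0,-62.5) -> (0,-68.7) [heading=90, draw]
  ]
  -- iteration 4/4 --
  PU: pen up
  FD 1.9: (0,-68.7) -> (0,-66.8) [heading=90, move]
  REPEAT 4 [
    -- iteration 1/4 --
    PD: pen down
    BK 6.2: (0,-66.8) -> (0,-73) [heading=90, draw]
    -- iteration 2/4 --
    PD: pen down
    BK 6.2: (0,-73) -> (0,-79.2) [heading=90, draw]
    -- iteration 3/4 --
    PD: pen down
    BK 6.2: (0,-79.2) -> (0,-85.4) [heading=90, draw]
    -- iteration 4/4 --
    PD: pen down
    BK 6.2: (0,-85.4) -> (0,-91.6) [heading=90, draw]
  ]
]
PD: pen down
RT 90: heading 90 -> 0
Final: pos=(0,-91.6), heading=0, 16 segment(s) drawn

Answer: 0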